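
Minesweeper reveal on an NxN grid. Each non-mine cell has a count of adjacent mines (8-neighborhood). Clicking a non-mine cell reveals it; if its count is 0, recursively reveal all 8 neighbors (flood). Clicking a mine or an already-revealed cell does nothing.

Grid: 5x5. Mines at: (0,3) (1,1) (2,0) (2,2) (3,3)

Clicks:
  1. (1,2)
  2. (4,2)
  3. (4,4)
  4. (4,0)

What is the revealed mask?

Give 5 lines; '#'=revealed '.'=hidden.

Answer: .....
..#..
.....
###..
###.#

Derivation:
Click 1 (1,2) count=3: revealed 1 new [(1,2)] -> total=1
Click 2 (4,2) count=1: revealed 1 new [(4,2)] -> total=2
Click 3 (4,4) count=1: revealed 1 new [(4,4)] -> total=3
Click 4 (4,0) count=0: revealed 5 new [(3,0) (3,1) (3,2) (4,0) (4,1)] -> total=8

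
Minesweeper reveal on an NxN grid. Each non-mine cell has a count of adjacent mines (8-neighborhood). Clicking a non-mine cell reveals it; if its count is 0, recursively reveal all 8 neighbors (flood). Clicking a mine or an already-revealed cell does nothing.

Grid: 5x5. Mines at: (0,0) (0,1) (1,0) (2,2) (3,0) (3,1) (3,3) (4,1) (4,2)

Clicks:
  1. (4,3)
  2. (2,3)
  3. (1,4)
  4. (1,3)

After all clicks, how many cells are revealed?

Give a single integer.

Answer: 9

Derivation:
Click 1 (4,3) count=2: revealed 1 new [(4,3)] -> total=1
Click 2 (2,3) count=2: revealed 1 new [(2,3)] -> total=2
Click 3 (1,4) count=0: revealed 7 new [(0,2) (0,3) (0,4) (1,2) (1,3) (1,4) (2,4)] -> total=9
Click 4 (1,3) count=1: revealed 0 new [(none)] -> total=9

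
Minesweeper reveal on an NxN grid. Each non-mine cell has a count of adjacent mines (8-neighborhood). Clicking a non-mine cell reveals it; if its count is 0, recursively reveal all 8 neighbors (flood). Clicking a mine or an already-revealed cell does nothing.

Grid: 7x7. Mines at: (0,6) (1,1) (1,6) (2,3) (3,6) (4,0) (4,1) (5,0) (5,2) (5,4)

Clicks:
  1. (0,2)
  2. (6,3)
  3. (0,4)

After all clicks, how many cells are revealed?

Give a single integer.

Answer: 9

Derivation:
Click 1 (0,2) count=1: revealed 1 new [(0,2)] -> total=1
Click 2 (6,3) count=2: revealed 1 new [(6,3)] -> total=2
Click 3 (0,4) count=0: revealed 7 new [(0,3) (0,4) (0,5) (1,2) (1,3) (1,4) (1,5)] -> total=9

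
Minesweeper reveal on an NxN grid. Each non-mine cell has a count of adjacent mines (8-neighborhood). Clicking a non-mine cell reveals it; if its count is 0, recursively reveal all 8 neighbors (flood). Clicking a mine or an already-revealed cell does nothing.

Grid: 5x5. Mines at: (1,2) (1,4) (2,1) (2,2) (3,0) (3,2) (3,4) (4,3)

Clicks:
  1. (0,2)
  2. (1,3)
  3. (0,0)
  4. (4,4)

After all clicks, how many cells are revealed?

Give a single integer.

Click 1 (0,2) count=1: revealed 1 new [(0,2)] -> total=1
Click 2 (1,3) count=3: revealed 1 new [(1,3)] -> total=2
Click 3 (0,0) count=0: revealed 4 new [(0,0) (0,1) (1,0) (1,1)] -> total=6
Click 4 (4,4) count=2: revealed 1 new [(4,4)] -> total=7

Answer: 7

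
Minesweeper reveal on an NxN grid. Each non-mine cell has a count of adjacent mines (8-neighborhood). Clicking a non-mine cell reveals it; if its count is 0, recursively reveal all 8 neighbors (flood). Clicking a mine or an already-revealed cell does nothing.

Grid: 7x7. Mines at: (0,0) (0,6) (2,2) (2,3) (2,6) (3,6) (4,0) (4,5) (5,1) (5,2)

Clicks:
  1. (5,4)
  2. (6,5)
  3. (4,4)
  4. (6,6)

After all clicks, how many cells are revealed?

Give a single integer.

Click 1 (5,4) count=1: revealed 1 new [(5,4)] -> total=1
Click 2 (6,5) count=0: revealed 7 new [(5,3) (5,5) (5,6) (6,3) (6,4) (6,5) (6,6)] -> total=8
Click 3 (4,4) count=1: revealed 1 new [(4,4)] -> total=9
Click 4 (6,6) count=0: revealed 0 new [(none)] -> total=9

Answer: 9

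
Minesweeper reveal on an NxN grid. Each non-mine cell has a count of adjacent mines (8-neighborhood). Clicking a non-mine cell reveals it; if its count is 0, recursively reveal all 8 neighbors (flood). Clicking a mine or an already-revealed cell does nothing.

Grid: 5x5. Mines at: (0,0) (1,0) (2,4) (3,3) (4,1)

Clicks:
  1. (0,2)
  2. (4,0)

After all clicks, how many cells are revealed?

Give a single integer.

Answer: 12

Derivation:
Click 1 (0,2) count=0: revealed 11 new [(0,1) (0,2) (0,3) (0,4) (1,1) (1,2) (1,3) (1,4) (2,1) (2,2) (2,3)] -> total=11
Click 2 (4,0) count=1: revealed 1 new [(4,0)] -> total=12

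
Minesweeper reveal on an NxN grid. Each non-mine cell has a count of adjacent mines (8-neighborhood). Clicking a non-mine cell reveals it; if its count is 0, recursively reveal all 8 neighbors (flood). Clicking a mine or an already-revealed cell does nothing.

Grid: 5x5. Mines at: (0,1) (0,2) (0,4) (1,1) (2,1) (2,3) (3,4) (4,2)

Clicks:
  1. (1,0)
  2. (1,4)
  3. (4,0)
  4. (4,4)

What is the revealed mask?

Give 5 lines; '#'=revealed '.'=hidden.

Answer: .....
#...#
.....
##...
##..#

Derivation:
Click 1 (1,0) count=3: revealed 1 new [(1,0)] -> total=1
Click 2 (1,4) count=2: revealed 1 new [(1,4)] -> total=2
Click 3 (4,0) count=0: revealed 4 new [(3,0) (3,1) (4,0) (4,1)] -> total=6
Click 4 (4,4) count=1: revealed 1 new [(4,4)] -> total=7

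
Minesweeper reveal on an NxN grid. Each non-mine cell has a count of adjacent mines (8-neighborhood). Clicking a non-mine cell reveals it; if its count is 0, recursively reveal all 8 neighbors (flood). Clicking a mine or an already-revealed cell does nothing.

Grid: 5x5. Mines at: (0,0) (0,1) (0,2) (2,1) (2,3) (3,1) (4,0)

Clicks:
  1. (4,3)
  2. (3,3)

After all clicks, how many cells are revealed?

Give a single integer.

Answer: 6

Derivation:
Click 1 (4,3) count=0: revealed 6 new [(3,2) (3,3) (3,4) (4,2) (4,3) (4,4)] -> total=6
Click 2 (3,3) count=1: revealed 0 new [(none)] -> total=6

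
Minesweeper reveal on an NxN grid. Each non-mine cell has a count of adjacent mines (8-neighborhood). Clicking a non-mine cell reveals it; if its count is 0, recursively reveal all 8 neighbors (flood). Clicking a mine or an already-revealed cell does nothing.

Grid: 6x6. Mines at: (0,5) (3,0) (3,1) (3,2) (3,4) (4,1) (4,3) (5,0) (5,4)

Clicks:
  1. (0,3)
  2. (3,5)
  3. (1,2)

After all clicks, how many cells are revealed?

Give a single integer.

Click 1 (0,3) count=0: revealed 15 new [(0,0) (0,1) (0,2) (0,3) (0,4) (1,0) (1,1) (1,2) (1,3) (1,4) (2,0) (2,1) (2,2) (2,3) (2,4)] -> total=15
Click 2 (3,5) count=1: revealed 1 new [(3,5)] -> total=16
Click 3 (1,2) count=0: revealed 0 new [(none)] -> total=16

Answer: 16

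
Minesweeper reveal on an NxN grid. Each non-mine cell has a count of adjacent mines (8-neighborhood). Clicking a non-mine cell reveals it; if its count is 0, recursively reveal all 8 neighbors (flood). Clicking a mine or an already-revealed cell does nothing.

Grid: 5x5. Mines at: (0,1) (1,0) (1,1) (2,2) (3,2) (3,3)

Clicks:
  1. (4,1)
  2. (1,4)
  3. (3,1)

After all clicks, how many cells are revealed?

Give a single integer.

Answer: 10

Derivation:
Click 1 (4,1) count=1: revealed 1 new [(4,1)] -> total=1
Click 2 (1,4) count=0: revealed 8 new [(0,2) (0,3) (0,4) (1,2) (1,3) (1,4) (2,3) (2,4)] -> total=9
Click 3 (3,1) count=2: revealed 1 new [(3,1)] -> total=10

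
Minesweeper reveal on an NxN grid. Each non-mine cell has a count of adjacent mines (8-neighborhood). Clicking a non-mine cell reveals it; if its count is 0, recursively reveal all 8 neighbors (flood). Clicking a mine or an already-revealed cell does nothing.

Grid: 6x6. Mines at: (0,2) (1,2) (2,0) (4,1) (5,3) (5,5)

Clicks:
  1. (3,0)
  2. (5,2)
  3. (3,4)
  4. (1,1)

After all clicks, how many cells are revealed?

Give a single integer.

Click 1 (3,0) count=2: revealed 1 new [(3,0)] -> total=1
Click 2 (5,2) count=2: revealed 1 new [(5,2)] -> total=2
Click 3 (3,4) count=0: revealed 18 new [(0,3) (0,4) (0,5) (1,3) (1,4) (1,5) (2,2) (2,3) (2,4) (2,5) (3,2) (3,3) (3,4) (3,5) (4,2) (4,3) (4,4) (4,5)] -> total=20
Click 4 (1,1) count=3: revealed 1 new [(1,1)] -> total=21

Answer: 21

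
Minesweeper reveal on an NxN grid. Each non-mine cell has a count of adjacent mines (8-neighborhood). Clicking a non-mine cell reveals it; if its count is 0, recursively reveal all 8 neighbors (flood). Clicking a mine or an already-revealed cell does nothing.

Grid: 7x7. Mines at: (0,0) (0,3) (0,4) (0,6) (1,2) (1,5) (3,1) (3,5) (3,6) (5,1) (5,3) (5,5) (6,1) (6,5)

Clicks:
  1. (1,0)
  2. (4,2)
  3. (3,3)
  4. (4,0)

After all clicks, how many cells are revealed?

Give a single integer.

Answer: 11

Derivation:
Click 1 (1,0) count=1: revealed 1 new [(1,0)] -> total=1
Click 2 (4,2) count=3: revealed 1 new [(4,2)] -> total=2
Click 3 (3,3) count=0: revealed 8 new [(2,2) (2,3) (2,4) (3,2) (3,3) (3,4) (4,3) (4,4)] -> total=10
Click 4 (4,0) count=2: revealed 1 new [(4,0)] -> total=11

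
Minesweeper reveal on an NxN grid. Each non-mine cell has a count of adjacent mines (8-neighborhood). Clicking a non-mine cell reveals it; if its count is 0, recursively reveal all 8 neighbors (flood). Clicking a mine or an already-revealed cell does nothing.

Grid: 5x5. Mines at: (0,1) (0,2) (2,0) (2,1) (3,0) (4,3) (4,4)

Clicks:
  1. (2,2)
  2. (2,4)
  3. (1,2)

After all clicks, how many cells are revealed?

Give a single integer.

Click 1 (2,2) count=1: revealed 1 new [(2,2)] -> total=1
Click 2 (2,4) count=0: revealed 10 new [(0,3) (0,4) (1,2) (1,3) (1,4) (2,3) (2,4) (3,2) (3,3) (3,4)] -> total=11
Click 3 (1,2) count=3: revealed 0 new [(none)] -> total=11

Answer: 11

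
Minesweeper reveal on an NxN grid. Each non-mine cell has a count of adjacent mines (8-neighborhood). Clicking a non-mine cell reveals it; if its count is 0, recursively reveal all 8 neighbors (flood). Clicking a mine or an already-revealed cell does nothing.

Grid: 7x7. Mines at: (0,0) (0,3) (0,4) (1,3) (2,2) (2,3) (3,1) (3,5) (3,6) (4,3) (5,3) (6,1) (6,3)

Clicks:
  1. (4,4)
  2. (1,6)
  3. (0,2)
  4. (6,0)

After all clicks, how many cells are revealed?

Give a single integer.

Answer: 9

Derivation:
Click 1 (4,4) count=3: revealed 1 new [(4,4)] -> total=1
Click 2 (1,6) count=0: revealed 6 new [(0,5) (0,6) (1,5) (1,6) (2,5) (2,6)] -> total=7
Click 3 (0,2) count=2: revealed 1 new [(0,2)] -> total=8
Click 4 (6,0) count=1: revealed 1 new [(6,0)] -> total=9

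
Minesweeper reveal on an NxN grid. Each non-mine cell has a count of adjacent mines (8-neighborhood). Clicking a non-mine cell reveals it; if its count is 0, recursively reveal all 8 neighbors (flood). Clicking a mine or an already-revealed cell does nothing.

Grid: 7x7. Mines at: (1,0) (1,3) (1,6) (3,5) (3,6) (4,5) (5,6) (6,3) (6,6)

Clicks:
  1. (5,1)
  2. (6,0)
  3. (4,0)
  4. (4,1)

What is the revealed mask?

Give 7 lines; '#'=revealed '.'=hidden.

Answer: .......
.......
#####..
#####..
#####..
#####..
###....

Derivation:
Click 1 (5,1) count=0: revealed 23 new [(2,0) (2,1) (2,2) (2,3) (2,4) (3,0) (3,1) (3,2) (3,3) (3,4) (4,0) (4,1) (4,2) (4,3) (4,4) (5,0) (5,1) (5,2) (5,3) (5,4) (6,0) (6,1) (6,2)] -> total=23
Click 2 (6,0) count=0: revealed 0 new [(none)] -> total=23
Click 3 (4,0) count=0: revealed 0 new [(none)] -> total=23
Click 4 (4,1) count=0: revealed 0 new [(none)] -> total=23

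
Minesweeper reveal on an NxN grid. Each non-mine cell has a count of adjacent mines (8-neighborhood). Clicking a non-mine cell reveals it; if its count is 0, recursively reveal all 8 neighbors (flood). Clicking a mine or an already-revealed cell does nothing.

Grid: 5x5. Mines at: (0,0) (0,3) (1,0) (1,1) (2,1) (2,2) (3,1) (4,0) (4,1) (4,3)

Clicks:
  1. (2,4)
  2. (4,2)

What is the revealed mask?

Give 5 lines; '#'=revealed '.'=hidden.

Answer: .....
...##
...##
...##
..#..

Derivation:
Click 1 (2,4) count=0: revealed 6 new [(1,3) (1,4) (2,3) (2,4) (3,3) (3,4)] -> total=6
Click 2 (4,2) count=3: revealed 1 new [(4,2)] -> total=7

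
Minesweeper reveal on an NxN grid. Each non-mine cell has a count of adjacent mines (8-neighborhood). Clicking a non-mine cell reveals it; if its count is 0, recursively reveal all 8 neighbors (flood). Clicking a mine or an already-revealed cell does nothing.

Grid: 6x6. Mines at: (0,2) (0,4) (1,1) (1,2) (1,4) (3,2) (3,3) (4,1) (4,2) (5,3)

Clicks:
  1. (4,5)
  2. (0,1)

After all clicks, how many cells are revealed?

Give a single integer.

Answer: 9

Derivation:
Click 1 (4,5) count=0: revealed 8 new [(2,4) (2,5) (3,4) (3,5) (4,4) (4,5) (5,4) (5,5)] -> total=8
Click 2 (0,1) count=3: revealed 1 new [(0,1)] -> total=9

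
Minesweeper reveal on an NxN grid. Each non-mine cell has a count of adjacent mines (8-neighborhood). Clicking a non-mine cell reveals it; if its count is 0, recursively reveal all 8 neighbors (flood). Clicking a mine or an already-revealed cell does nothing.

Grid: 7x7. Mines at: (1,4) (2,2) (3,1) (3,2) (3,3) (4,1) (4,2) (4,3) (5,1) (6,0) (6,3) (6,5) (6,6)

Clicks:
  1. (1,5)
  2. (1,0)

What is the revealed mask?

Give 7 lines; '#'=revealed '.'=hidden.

Answer: ####...
####.#.
##.....
.......
.......
.......
.......

Derivation:
Click 1 (1,5) count=1: revealed 1 new [(1,5)] -> total=1
Click 2 (1,0) count=0: revealed 10 new [(0,0) (0,1) (0,2) (0,3) (1,0) (1,1) (1,2) (1,3) (2,0) (2,1)] -> total=11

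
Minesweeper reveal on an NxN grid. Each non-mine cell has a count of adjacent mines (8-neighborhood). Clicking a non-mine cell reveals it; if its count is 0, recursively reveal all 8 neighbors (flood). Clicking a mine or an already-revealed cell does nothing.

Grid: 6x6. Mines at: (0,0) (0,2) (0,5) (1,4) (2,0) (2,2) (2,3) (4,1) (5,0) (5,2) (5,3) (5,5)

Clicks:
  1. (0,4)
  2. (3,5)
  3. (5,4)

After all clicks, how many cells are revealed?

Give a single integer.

Answer: 8

Derivation:
Click 1 (0,4) count=2: revealed 1 new [(0,4)] -> total=1
Click 2 (3,5) count=0: revealed 6 new [(2,4) (2,5) (3,4) (3,5) (4,4) (4,5)] -> total=7
Click 3 (5,4) count=2: revealed 1 new [(5,4)] -> total=8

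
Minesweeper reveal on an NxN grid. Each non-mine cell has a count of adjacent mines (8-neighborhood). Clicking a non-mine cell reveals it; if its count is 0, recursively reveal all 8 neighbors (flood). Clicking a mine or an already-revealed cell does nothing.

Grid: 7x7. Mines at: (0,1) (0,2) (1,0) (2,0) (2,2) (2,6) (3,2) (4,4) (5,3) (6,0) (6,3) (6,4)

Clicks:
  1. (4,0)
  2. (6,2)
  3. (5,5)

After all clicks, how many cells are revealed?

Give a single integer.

Answer: 8

Derivation:
Click 1 (4,0) count=0: revealed 6 new [(3,0) (3,1) (4,0) (4,1) (5,0) (5,1)] -> total=6
Click 2 (6,2) count=2: revealed 1 new [(6,2)] -> total=7
Click 3 (5,5) count=2: revealed 1 new [(5,5)] -> total=8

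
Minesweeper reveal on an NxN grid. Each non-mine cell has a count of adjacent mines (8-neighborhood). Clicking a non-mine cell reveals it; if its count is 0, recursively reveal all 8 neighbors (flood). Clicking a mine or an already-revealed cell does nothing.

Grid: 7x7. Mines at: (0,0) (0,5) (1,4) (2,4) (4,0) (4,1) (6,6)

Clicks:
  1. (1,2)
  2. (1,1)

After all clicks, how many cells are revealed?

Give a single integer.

Answer: 15

Derivation:
Click 1 (1,2) count=0: revealed 15 new [(0,1) (0,2) (0,3) (1,0) (1,1) (1,2) (1,3) (2,0) (2,1) (2,2) (2,3) (3,0) (3,1) (3,2) (3,3)] -> total=15
Click 2 (1,1) count=1: revealed 0 new [(none)] -> total=15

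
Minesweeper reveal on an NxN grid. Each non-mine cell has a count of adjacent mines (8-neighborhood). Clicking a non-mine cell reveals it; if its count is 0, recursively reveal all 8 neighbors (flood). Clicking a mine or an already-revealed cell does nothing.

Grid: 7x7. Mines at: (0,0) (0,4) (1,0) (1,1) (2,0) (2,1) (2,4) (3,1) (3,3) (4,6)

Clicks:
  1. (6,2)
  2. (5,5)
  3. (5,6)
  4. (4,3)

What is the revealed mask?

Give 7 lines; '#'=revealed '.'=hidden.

Answer: .......
.......
.......
.......
######.
#######
#######

Derivation:
Click 1 (6,2) count=0: revealed 20 new [(4,0) (4,1) (4,2) (4,3) (4,4) (4,5) (5,0) (5,1) (5,2) (5,3) (5,4) (5,5) (5,6) (6,0) (6,1) (6,2) (6,3) (6,4) (6,5) (6,6)] -> total=20
Click 2 (5,5) count=1: revealed 0 new [(none)] -> total=20
Click 3 (5,6) count=1: revealed 0 new [(none)] -> total=20
Click 4 (4,3) count=1: revealed 0 new [(none)] -> total=20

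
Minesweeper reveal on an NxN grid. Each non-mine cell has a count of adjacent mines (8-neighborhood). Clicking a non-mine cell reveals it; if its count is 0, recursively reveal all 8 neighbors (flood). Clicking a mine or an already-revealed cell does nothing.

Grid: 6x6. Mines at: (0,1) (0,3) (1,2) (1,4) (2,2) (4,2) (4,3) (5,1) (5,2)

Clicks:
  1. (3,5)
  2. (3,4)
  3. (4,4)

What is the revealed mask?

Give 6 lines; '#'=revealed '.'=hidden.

Answer: ......
......
....##
....##
....##
....##

Derivation:
Click 1 (3,5) count=0: revealed 8 new [(2,4) (2,5) (3,4) (3,5) (4,4) (4,5) (5,4) (5,5)] -> total=8
Click 2 (3,4) count=1: revealed 0 new [(none)] -> total=8
Click 3 (4,4) count=1: revealed 0 new [(none)] -> total=8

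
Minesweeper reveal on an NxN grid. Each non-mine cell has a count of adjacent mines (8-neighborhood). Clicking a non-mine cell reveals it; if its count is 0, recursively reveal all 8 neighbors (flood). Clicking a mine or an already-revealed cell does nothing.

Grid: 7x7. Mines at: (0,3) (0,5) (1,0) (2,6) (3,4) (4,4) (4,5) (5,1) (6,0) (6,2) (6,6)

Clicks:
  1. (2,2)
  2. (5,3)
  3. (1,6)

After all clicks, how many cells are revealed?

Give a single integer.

Click 1 (2,2) count=0: revealed 15 new [(1,1) (1,2) (1,3) (2,0) (2,1) (2,2) (2,3) (3,0) (3,1) (3,2) (3,3) (4,0) (4,1) (4,2) (4,3)] -> total=15
Click 2 (5,3) count=2: revealed 1 new [(5,3)] -> total=16
Click 3 (1,6) count=2: revealed 1 new [(1,6)] -> total=17

Answer: 17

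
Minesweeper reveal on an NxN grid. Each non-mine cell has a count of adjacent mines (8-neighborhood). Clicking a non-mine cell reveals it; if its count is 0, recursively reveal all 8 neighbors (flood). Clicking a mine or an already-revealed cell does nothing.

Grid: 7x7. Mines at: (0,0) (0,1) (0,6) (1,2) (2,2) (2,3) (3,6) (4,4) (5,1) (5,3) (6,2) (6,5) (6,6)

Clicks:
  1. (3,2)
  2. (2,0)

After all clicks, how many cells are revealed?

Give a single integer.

Click 1 (3,2) count=2: revealed 1 new [(3,2)] -> total=1
Click 2 (2,0) count=0: revealed 8 new [(1,0) (1,1) (2,0) (2,1) (3,0) (3,1) (4,0) (4,1)] -> total=9

Answer: 9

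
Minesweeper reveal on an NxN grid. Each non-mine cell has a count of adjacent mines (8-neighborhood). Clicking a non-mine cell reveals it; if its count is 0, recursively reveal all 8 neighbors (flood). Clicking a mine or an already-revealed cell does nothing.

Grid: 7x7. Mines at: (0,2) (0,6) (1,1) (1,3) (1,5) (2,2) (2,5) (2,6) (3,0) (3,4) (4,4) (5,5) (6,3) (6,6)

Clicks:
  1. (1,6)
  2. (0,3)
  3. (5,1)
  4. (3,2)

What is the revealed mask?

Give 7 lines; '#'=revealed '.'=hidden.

Answer: ...#...
......#
.......
.###...
####...
####...
###....

Derivation:
Click 1 (1,6) count=4: revealed 1 new [(1,6)] -> total=1
Click 2 (0,3) count=2: revealed 1 new [(0,3)] -> total=2
Click 3 (5,1) count=0: revealed 14 new [(3,1) (3,2) (3,3) (4,0) (4,1) (4,2) (4,3) (5,0) (5,1) (5,2) (5,3) (6,0) (6,1) (6,2)] -> total=16
Click 4 (3,2) count=1: revealed 0 new [(none)] -> total=16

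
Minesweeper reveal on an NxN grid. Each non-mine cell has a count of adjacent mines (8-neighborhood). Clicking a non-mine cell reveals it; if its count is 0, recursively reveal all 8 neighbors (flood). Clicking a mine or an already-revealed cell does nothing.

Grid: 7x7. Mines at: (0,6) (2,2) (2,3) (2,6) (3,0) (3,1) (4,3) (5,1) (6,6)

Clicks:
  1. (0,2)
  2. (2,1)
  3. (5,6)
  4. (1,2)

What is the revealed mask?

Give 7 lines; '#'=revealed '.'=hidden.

Answer: ######.
######.
##.....
.......
.......
......#
.......

Derivation:
Click 1 (0,2) count=0: revealed 14 new [(0,0) (0,1) (0,2) (0,3) (0,4) (0,5) (1,0) (1,1) (1,2) (1,3) (1,4) (1,5) (2,0) (2,1)] -> total=14
Click 2 (2,1) count=3: revealed 0 new [(none)] -> total=14
Click 3 (5,6) count=1: revealed 1 new [(5,6)] -> total=15
Click 4 (1,2) count=2: revealed 0 new [(none)] -> total=15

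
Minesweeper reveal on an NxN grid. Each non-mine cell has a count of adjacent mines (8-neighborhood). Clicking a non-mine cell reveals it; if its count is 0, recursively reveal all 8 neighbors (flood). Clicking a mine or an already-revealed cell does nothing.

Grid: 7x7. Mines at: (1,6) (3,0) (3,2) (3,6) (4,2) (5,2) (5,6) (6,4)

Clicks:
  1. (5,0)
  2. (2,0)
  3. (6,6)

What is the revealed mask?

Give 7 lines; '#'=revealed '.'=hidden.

Answer: .......
.......
#......
.......
##.....
##.....
##....#

Derivation:
Click 1 (5,0) count=0: revealed 6 new [(4,0) (4,1) (5,0) (5,1) (6,0) (6,1)] -> total=6
Click 2 (2,0) count=1: revealed 1 new [(2,0)] -> total=7
Click 3 (6,6) count=1: revealed 1 new [(6,6)] -> total=8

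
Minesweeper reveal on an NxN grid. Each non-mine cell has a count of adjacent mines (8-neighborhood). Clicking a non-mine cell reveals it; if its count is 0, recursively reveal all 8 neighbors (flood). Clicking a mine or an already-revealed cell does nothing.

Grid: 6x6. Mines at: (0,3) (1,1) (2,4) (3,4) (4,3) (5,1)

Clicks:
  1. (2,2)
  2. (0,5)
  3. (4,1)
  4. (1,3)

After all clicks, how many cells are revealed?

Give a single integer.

Answer: 7

Derivation:
Click 1 (2,2) count=1: revealed 1 new [(2,2)] -> total=1
Click 2 (0,5) count=0: revealed 4 new [(0,4) (0,5) (1,4) (1,5)] -> total=5
Click 3 (4,1) count=1: revealed 1 new [(4,1)] -> total=6
Click 4 (1,3) count=2: revealed 1 new [(1,3)] -> total=7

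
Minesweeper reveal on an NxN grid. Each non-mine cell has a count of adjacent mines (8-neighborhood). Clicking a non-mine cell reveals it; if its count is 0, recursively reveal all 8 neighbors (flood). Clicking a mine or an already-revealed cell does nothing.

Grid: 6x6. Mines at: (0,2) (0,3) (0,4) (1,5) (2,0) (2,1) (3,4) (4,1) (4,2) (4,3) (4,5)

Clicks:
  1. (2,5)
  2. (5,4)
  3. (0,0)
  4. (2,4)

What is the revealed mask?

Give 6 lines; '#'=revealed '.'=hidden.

Answer: ##....
##....
....##
......
......
....#.

Derivation:
Click 1 (2,5) count=2: revealed 1 new [(2,5)] -> total=1
Click 2 (5,4) count=2: revealed 1 new [(5,4)] -> total=2
Click 3 (0,0) count=0: revealed 4 new [(0,0) (0,1) (1,0) (1,1)] -> total=6
Click 4 (2,4) count=2: revealed 1 new [(2,4)] -> total=7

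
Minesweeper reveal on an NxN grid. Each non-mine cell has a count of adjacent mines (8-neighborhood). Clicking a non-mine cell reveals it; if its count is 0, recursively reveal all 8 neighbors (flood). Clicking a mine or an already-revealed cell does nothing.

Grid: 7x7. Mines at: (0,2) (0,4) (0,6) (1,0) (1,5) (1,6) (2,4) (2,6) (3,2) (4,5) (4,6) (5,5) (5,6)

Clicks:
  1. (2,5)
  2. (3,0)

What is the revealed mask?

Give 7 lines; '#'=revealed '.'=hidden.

Click 1 (2,5) count=4: revealed 1 new [(2,5)] -> total=1
Click 2 (3,0) count=0: revealed 19 new [(2,0) (2,1) (3,0) (3,1) (4,0) (4,1) (4,2) (4,3) (4,4) (5,0) (5,1) (5,2) (5,3) (5,4) (6,0) (6,1) (6,2) (6,3) (6,4)] -> total=20

Answer: .......
.......
##...#.
##.....
#####..
#####..
#####..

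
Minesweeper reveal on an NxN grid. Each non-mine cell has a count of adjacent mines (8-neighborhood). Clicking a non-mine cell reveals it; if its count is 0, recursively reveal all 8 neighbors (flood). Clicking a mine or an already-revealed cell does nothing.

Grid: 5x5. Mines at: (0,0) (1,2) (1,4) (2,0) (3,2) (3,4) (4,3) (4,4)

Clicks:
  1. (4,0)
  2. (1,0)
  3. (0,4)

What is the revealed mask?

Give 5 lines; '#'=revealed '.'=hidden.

Click 1 (4,0) count=0: revealed 4 new [(3,0) (3,1) (4,0) (4,1)] -> total=4
Click 2 (1,0) count=2: revealed 1 new [(1,0)] -> total=5
Click 3 (0,4) count=1: revealed 1 new [(0,4)] -> total=6

Answer: ....#
#....
.....
##...
##...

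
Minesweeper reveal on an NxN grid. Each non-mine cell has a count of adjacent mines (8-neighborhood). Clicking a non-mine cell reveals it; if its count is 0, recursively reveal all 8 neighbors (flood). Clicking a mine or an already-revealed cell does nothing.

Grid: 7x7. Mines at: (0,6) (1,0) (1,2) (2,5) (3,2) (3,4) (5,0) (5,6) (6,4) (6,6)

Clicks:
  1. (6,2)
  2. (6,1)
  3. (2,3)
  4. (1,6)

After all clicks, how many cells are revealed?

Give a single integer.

Answer: 11

Derivation:
Click 1 (6,2) count=0: revealed 9 new [(4,1) (4,2) (4,3) (5,1) (5,2) (5,3) (6,1) (6,2) (6,3)] -> total=9
Click 2 (6,1) count=1: revealed 0 new [(none)] -> total=9
Click 3 (2,3) count=3: revealed 1 new [(2,3)] -> total=10
Click 4 (1,6) count=2: revealed 1 new [(1,6)] -> total=11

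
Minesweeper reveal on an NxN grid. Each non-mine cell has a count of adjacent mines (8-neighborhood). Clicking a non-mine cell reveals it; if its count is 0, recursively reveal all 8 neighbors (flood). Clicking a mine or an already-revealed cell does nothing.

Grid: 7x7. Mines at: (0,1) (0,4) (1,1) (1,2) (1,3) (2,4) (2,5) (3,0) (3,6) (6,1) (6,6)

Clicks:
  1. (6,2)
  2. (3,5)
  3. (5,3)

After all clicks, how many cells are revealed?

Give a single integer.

Answer: 22

Derivation:
Click 1 (6,2) count=1: revealed 1 new [(6,2)] -> total=1
Click 2 (3,5) count=3: revealed 1 new [(3,5)] -> total=2
Click 3 (5,3) count=0: revealed 20 new [(2,1) (2,2) (2,3) (3,1) (3,2) (3,3) (3,4) (4,1) (4,2) (4,3) (4,4) (4,5) (5,1) (5,2) (5,3) (5,4) (5,5) (6,3) (6,4) (6,5)] -> total=22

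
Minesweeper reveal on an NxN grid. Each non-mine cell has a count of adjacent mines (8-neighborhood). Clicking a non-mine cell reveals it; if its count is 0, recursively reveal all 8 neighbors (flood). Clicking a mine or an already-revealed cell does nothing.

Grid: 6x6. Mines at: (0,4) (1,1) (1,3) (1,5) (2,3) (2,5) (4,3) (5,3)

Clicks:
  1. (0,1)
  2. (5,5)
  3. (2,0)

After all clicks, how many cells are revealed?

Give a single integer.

Answer: 8

Derivation:
Click 1 (0,1) count=1: revealed 1 new [(0,1)] -> total=1
Click 2 (5,5) count=0: revealed 6 new [(3,4) (3,5) (4,4) (4,5) (5,4) (5,5)] -> total=7
Click 3 (2,0) count=1: revealed 1 new [(2,0)] -> total=8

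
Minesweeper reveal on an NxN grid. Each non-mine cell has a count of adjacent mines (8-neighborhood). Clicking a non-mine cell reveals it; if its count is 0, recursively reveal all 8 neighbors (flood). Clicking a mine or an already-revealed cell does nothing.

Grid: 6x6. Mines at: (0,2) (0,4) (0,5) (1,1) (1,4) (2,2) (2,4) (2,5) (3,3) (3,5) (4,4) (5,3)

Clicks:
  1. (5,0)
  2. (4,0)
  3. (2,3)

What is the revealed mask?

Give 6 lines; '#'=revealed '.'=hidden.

Click 1 (5,0) count=0: revealed 11 new [(2,0) (2,1) (3,0) (3,1) (3,2) (4,0) (4,1) (4,2) (5,0) (5,1) (5,2)] -> total=11
Click 2 (4,0) count=0: revealed 0 new [(none)] -> total=11
Click 3 (2,3) count=4: revealed 1 new [(2,3)] -> total=12

Answer: ......
......
##.#..
###...
###...
###...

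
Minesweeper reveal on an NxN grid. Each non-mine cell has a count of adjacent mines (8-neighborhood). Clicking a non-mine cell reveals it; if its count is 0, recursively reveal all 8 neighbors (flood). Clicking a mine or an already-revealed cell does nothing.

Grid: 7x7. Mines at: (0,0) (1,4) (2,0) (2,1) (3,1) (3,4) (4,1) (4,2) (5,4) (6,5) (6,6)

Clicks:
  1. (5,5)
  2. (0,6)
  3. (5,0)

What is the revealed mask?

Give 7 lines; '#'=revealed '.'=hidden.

Click 1 (5,5) count=3: revealed 1 new [(5,5)] -> total=1
Click 2 (0,6) count=0: revealed 11 new [(0,5) (0,6) (1,5) (1,6) (2,5) (2,6) (3,5) (3,6) (4,5) (4,6) (5,6)] -> total=12
Click 3 (5,0) count=1: revealed 1 new [(5,0)] -> total=13

Answer: .....##
.....##
.....##
.....##
.....##
#....##
.......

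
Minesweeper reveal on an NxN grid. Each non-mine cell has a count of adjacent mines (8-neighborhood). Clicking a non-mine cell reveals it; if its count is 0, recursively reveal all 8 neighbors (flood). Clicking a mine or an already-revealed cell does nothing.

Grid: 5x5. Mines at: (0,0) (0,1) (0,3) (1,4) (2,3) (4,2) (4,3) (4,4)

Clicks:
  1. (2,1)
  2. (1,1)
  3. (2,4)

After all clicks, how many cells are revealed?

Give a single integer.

Click 1 (2,1) count=0: revealed 11 new [(1,0) (1,1) (1,2) (2,0) (2,1) (2,2) (3,0) (3,1) (3,2) (4,0) (4,1)] -> total=11
Click 2 (1,1) count=2: revealed 0 new [(none)] -> total=11
Click 3 (2,4) count=2: revealed 1 new [(2,4)] -> total=12

Answer: 12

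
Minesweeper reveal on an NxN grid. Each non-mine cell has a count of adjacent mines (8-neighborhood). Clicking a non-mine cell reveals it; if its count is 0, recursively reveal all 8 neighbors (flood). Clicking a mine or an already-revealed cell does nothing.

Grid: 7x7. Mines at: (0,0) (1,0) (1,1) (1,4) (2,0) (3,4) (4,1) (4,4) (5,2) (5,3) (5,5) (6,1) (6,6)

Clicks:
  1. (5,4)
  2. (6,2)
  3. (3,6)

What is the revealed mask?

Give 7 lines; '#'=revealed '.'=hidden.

Answer: .....##
.....##
.....##
.....##
.....##
....#..
..#....

Derivation:
Click 1 (5,4) count=3: revealed 1 new [(5,4)] -> total=1
Click 2 (6,2) count=3: revealed 1 new [(6,2)] -> total=2
Click 3 (3,6) count=0: revealed 10 new [(0,5) (0,6) (1,5) (1,6) (2,5) (2,6) (3,5) (3,6) (4,5) (4,6)] -> total=12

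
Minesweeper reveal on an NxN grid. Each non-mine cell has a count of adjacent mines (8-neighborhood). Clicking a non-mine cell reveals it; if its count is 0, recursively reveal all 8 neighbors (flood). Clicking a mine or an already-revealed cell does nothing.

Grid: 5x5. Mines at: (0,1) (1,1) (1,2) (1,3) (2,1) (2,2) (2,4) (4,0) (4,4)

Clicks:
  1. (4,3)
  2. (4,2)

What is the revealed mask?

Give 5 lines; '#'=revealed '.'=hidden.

Answer: .....
.....
.....
.###.
.###.

Derivation:
Click 1 (4,3) count=1: revealed 1 new [(4,3)] -> total=1
Click 2 (4,2) count=0: revealed 5 new [(3,1) (3,2) (3,3) (4,1) (4,2)] -> total=6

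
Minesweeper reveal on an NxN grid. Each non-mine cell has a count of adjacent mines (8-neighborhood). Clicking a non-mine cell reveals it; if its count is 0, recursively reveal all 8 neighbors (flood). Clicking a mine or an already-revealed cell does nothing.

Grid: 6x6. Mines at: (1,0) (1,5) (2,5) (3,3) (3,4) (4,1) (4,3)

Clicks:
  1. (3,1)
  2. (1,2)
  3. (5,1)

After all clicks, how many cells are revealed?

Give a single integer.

Answer: 14

Derivation:
Click 1 (3,1) count=1: revealed 1 new [(3,1)] -> total=1
Click 2 (1,2) count=0: revealed 12 new [(0,1) (0,2) (0,3) (0,4) (1,1) (1,2) (1,3) (1,4) (2,1) (2,2) (2,3) (2,4)] -> total=13
Click 3 (5,1) count=1: revealed 1 new [(5,1)] -> total=14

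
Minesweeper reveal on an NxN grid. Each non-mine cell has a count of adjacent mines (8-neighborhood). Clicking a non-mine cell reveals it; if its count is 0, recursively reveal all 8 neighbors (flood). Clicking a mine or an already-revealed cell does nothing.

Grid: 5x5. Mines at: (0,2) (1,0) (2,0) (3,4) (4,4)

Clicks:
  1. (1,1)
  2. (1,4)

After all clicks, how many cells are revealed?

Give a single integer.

Answer: 7

Derivation:
Click 1 (1,1) count=3: revealed 1 new [(1,1)] -> total=1
Click 2 (1,4) count=0: revealed 6 new [(0,3) (0,4) (1,3) (1,4) (2,3) (2,4)] -> total=7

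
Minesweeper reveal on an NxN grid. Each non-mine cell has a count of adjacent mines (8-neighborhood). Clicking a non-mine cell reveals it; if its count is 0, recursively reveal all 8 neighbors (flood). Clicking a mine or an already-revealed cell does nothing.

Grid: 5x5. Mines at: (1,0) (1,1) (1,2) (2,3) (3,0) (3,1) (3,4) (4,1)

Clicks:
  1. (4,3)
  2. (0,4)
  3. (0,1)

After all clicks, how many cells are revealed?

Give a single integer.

Click 1 (4,3) count=1: revealed 1 new [(4,3)] -> total=1
Click 2 (0,4) count=0: revealed 4 new [(0,3) (0,4) (1,3) (1,4)] -> total=5
Click 3 (0,1) count=3: revealed 1 new [(0,1)] -> total=6

Answer: 6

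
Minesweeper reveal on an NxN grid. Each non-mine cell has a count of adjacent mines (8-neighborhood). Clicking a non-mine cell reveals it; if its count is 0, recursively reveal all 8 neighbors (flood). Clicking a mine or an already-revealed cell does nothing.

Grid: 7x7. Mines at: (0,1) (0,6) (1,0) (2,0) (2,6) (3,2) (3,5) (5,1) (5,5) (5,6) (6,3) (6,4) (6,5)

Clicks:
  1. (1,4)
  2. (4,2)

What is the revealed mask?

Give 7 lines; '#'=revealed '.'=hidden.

Answer: ..####.
..####.
..####.
.......
..#....
.......
.......

Derivation:
Click 1 (1,4) count=0: revealed 12 new [(0,2) (0,3) (0,4) (0,5) (1,2) (1,3) (1,4) (1,5) (2,2) (2,3) (2,4) (2,5)] -> total=12
Click 2 (4,2) count=2: revealed 1 new [(4,2)] -> total=13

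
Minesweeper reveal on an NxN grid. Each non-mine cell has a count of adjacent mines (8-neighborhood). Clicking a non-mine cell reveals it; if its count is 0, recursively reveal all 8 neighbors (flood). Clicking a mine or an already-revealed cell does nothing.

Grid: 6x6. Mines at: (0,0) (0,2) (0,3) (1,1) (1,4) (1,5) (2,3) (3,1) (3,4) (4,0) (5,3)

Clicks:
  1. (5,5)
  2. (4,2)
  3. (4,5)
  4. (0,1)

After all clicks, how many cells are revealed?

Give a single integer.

Click 1 (5,5) count=0: revealed 4 new [(4,4) (4,5) (5,4) (5,5)] -> total=4
Click 2 (4,2) count=2: revealed 1 new [(4,2)] -> total=5
Click 3 (4,5) count=1: revealed 0 new [(none)] -> total=5
Click 4 (0,1) count=3: revealed 1 new [(0,1)] -> total=6

Answer: 6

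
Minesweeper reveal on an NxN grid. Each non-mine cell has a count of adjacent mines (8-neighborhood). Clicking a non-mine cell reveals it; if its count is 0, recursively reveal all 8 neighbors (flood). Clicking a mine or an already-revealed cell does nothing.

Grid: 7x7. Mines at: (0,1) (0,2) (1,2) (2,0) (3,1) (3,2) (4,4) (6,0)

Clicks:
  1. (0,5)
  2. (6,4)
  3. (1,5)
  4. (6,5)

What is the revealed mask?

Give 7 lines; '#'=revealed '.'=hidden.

Click 1 (0,5) count=0: revealed 33 new [(0,3) (0,4) (0,5) (0,6) (1,3) (1,4) (1,5) (1,6) (2,3) (2,4) (2,5) (2,6) (3,3) (3,4) (3,5) (3,6) (4,1) (4,2) (4,3) (4,5) (4,6) (5,1) (5,2) (5,3) (5,4) (5,5) (5,6) (6,1) (6,2) (6,3) (6,4) (6,5) (6,6)] -> total=33
Click 2 (6,4) count=0: revealed 0 new [(none)] -> total=33
Click 3 (1,5) count=0: revealed 0 new [(none)] -> total=33
Click 4 (6,5) count=0: revealed 0 new [(none)] -> total=33

Answer: ...####
...####
...####
...####
.###.##
.######
.######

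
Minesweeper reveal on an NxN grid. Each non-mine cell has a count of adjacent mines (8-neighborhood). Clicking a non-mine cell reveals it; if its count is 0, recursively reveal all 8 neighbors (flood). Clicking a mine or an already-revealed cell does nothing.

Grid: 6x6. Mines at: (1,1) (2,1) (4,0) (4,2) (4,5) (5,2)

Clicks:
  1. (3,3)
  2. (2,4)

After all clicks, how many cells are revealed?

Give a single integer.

Click 1 (3,3) count=1: revealed 1 new [(3,3)] -> total=1
Click 2 (2,4) count=0: revealed 15 new [(0,2) (0,3) (0,4) (0,5) (1,2) (1,3) (1,4) (1,5) (2,2) (2,3) (2,4) (2,5) (3,2) (3,4) (3,5)] -> total=16

Answer: 16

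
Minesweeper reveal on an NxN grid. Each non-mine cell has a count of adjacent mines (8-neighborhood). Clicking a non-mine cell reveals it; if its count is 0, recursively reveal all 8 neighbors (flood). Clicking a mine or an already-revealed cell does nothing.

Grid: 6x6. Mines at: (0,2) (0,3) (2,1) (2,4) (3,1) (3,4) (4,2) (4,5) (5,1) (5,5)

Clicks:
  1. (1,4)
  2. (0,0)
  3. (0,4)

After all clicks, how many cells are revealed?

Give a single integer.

Click 1 (1,4) count=2: revealed 1 new [(1,4)] -> total=1
Click 2 (0,0) count=0: revealed 4 new [(0,0) (0,1) (1,0) (1,1)] -> total=5
Click 3 (0,4) count=1: revealed 1 new [(0,4)] -> total=6

Answer: 6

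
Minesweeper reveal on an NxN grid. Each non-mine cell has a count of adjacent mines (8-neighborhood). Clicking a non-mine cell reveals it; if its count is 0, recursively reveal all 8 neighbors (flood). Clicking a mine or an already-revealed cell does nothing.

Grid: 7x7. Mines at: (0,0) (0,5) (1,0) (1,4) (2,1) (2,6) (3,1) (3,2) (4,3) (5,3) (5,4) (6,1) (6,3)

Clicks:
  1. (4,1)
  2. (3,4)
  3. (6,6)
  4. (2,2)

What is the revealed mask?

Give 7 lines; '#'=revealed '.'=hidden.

Click 1 (4,1) count=2: revealed 1 new [(4,1)] -> total=1
Click 2 (3,4) count=1: revealed 1 new [(3,4)] -> total=2
Click 3 (6,6) count=0: revealed 8 new [(3,5) (3,6) (4,5) (4,6) (5,5) (5,6) (6,5) (6,6)] -> total=10
Click 4 (2,2) count=3: revealed 1 new [(2,2)] -> total=11

Answer: .......
.......
..#....
....###
.#...##
.....##
.....##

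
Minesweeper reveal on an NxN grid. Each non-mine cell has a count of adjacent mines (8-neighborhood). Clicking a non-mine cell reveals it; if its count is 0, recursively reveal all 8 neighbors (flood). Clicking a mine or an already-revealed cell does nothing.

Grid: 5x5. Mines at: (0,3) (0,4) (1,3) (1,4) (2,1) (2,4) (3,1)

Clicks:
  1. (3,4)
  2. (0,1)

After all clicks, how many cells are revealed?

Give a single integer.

Click 1 (3,4) count=1: revealed 1 new [(3,4)] -> total=1
Click 2 (0,1) count=0: revealed 6 new [(0,0) (0,1) (0,2) (1,0) (1,1) (1,2)] -> total=7

Answer: 7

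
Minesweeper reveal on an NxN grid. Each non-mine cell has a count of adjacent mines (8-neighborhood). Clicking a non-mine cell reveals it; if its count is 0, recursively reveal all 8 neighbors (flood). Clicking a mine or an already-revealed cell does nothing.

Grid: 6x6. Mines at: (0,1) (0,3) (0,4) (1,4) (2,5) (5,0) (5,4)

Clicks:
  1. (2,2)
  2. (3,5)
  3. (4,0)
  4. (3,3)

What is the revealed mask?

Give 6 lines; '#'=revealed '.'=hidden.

Click 1 (2,2) count=0: revealed 22 new [(1,0) (1,1) (1,2) (1,3) (2,0) (2,1) (2,2) (2,3) (2,4) (3,0) (3,1) (3,2) (3,3) (3,4) (4,0) (4,1) (4,2) (4,3) (4,4) (5,1) (5,2) (5,3)] -> total=22
Click 2 (3,5) count=1: revealed 1 new [(3,5)] -> total=23
Click 3 (4,0) count=1: revealed 0 new [(none)] -> total=23
Click 4 (3,3) count=0: revealed 0 new [(none)] -> total=23

Answer: ......
####..
#####.
######
#####.
.###..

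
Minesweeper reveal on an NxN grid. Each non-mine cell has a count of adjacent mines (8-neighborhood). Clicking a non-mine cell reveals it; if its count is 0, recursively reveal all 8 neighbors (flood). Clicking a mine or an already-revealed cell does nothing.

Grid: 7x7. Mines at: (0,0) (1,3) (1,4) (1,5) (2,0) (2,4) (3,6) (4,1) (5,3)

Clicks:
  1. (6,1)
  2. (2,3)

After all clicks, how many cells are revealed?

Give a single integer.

Click 1 (6,1) count=0: revealed 6 new [(5,0) (5,1) (5,2) (6,0) (6,1) (6,2)] -> total=6
Click 2 (2,3) count=3: revealed 1 new [(2,3)] -> total=7

Answer: 7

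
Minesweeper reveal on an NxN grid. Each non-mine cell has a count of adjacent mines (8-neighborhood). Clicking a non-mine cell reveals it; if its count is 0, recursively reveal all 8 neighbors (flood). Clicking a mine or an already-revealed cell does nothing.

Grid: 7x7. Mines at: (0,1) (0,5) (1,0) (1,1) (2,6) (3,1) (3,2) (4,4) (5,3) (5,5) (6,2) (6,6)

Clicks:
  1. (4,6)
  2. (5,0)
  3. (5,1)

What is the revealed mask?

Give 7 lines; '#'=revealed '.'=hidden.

Click 1 (4,6) count=1: revealed 1 new [(4,6)] -> total=1
Click 2 (5,0) count=0: revealed 6 new [(4,0) (4,1) (5,0) (5,1) (6,0) (6,1)] -> total=7
Click 3 (5,1) count=1: revealed 0 new [(none)] -> total=7

Answer: .......
.......
.......
.......
##....#
##.....
##.....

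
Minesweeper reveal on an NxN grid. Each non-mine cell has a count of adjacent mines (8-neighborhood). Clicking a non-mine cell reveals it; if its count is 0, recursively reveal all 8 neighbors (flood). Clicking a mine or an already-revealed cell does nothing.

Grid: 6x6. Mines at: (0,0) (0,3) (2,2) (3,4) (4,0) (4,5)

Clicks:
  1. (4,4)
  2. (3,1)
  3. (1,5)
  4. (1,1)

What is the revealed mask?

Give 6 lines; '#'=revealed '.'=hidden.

Answer: ....##
.#..##
....##
.#....
....#.
......

Derivation:
Click 1 (4,4) count=2: revealed 1 new [(4,4)] -> total=1
Click 2 (3,1) count=2: revealed 1 new [(3,1)] -> total=2
Click 3 (1,5) count=0: revealed 6 new [(0,4) (0,5) (1,4) (1,5) (2,4) (2,5)] -> total=8
Click 4 (1,1) count=2: revealed 1 new [(1,1)] -> total=9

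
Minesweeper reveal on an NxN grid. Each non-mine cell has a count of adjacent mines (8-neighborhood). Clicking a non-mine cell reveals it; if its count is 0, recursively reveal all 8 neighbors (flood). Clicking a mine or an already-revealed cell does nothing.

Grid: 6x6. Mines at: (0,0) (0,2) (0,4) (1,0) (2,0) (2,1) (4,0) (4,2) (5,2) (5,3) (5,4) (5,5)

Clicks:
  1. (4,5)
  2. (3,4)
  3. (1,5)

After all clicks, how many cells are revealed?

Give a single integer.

Answer: 15

Derivation:
Click 1 (4,5) count=2: revealed 1 new [(4,5)] -> total=1
Click 2 (3,4) count=0: revealed 14 new [(1,2) (1,3) (1,4) (1,5) (2,2) (2,3) (2,4) (2,5) (3,2) (3,3) (3,4) (3,5) (4,3) (4,4)] -> total=15
Click 3 (1,5) count=1: revealed 0 new [(none)] -> total=15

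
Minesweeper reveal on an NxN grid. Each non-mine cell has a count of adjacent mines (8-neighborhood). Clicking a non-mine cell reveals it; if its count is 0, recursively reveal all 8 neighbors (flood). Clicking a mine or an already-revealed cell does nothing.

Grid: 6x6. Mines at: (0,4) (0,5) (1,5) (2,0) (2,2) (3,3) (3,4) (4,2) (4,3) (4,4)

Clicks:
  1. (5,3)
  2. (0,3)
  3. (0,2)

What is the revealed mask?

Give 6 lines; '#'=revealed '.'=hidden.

Answer: ####..
####..
......
......
......
...#..

Derivation:
Click 1 (5,3) count=3: revealed 1 new [(5,3)] -> total=1
Click 2 (0,3) count=1: revealed 1 new [(0,3)] -> total=2
Click 3 (0,2) count=0: revealed 7 new [(0,0) (0,1) (0,2) (1,0) (1,1) (1,2) (1,3)] -> total=9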